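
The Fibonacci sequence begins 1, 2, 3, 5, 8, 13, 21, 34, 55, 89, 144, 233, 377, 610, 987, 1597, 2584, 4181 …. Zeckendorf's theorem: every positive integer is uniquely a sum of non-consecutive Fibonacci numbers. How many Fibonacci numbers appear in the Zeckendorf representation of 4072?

Greedily peel off the largest Fibonacci term at each step:
2584 ≤ 4072 < 4181, so take 2584; remainder 1488
987 ≤ 1488 < 1597, so take 987; remainder 501
377 ≤ 501 < 610, so take 377; remainder 124
89 ≤ 124 < 144, so take 89; remainder 35
34 ≤ 35 < 55, so take 34; remainder 1
1 ≤ 1 < 2, so take 1; remainder 0
4072 = 2584 + 987 + 377 + 89 + 34 + 1, which has 6 terms.

6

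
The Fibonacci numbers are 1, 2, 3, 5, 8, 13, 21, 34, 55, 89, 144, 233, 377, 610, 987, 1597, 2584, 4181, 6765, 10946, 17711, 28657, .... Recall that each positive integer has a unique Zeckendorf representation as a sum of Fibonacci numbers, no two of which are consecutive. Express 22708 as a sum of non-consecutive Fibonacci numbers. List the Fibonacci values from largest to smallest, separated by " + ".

take 17711 (≤ 22708); 22708 − 17711 = 4997
take 4181 (≤ 4997); 4997 − 4181 = 816
take 610 (≤ 816); 816 − 610 = 206
take 144 (≤ 206); 206 − 144 = 62
take 55 (≤ 62); 62 − 55 = 7
take 5 (≤ 7); 7 − 5 = 2
take 2 (≤ 2); 2 − 2 = 0
So 22708 = 17711 + 4181 + 610 + 144 + 55 + 5 + 2, with no two terms consecutive in the sequence.

17711 + 4181 + 610 + 144 + 55 + 5 + 2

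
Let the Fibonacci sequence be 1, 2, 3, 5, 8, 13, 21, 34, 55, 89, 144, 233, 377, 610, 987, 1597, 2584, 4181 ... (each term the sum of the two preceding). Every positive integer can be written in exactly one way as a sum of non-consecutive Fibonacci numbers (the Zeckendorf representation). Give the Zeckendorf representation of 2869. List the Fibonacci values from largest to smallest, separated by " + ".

2584 + 233 + 34 + 13 + 5

Greedily peel off the largest Fibonacci term at each step:
2869 − 2584 = 285
285 − 233 = 52
52 − 34 = 18
18 − 13 = 5
5 − 5 = 0
So 2869 = 2584 + 233 + 34 + 13 + 5, with no two terms consecutive in the sequence.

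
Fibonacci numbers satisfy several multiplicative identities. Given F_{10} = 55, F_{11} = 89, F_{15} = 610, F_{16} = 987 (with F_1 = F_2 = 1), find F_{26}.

By the addition formula F_{m+n} = F_m F_{n+1} + F_{m−1} F_n with m=16, n=10: F_{26} = 987·89 + 610·55 = 87843 + 33550 = 121393.

121393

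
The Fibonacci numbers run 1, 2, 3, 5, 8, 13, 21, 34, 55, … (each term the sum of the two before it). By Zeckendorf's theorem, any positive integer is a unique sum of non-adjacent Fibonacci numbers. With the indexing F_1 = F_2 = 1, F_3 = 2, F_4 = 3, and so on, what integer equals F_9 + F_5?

39

F_9 + F_5 = 34 + 5 = 39.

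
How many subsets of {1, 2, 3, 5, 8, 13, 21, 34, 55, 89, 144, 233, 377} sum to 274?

5

274 = 233+34+5+2 = 233+21+13+5+2 = 144+89+34+5+2 = … (2 more), for 5 in all.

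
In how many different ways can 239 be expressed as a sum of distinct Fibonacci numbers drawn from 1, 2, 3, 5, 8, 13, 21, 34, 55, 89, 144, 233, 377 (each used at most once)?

239 = 233+5+1 = 233+3+2+1 = 144+89+5+1 = 144+89+3+2+1 = 144+55+34+5+1 = … (4 more), for 9 in all.

9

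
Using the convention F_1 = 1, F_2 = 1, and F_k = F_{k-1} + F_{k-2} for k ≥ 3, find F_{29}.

Iterating the recurrence up to F_{25} = 75025 and F_{24} = 46368:
F_{26} = F_{25} + F_{24} = 75025 + 46368 = 121393
F_{27} = F_{26} + F_{25} = 121393 + 75025 = 196418
F_{28} = F_{27} + F_{26} = 196418 + 121393 = 317811
F_{29} = F_{28} + F_{27} = 317811 + 196418 = 514229

514229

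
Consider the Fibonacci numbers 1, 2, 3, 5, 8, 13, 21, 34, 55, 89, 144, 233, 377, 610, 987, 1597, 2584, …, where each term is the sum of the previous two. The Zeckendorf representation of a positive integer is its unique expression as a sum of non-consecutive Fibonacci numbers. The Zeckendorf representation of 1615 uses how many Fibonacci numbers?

Greedy algorithm:
1597 ≤ 1615 < 2584, so take 1597; remainder 18
13 ≤ 18 < 21, so take 13; remainder 5
5 ≤ 5 < 8, so take 5; remainder 0
1615 = 1597 + 13 + 5, which has 3 terms.

3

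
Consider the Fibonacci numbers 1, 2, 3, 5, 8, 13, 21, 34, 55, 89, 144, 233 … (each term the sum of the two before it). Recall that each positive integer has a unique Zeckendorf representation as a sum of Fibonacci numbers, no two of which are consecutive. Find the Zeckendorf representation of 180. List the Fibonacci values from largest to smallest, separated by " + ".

subtract 144 from 180: 36 remains
subtract 34 from 36: 2 remains
subtract 2 from 2: 0 remains
So 180 = 144 + 34 + 2, with no two terms consecutive in the sequence.

144 + 34 + 2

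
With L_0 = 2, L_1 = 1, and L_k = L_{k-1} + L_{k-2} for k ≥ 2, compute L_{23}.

Iterating the recurrence up to L_{18} = 5778 and L_{17} = 3571:
L_{19} = L_{18} + L_{17} = 5778 + 3571 = 9349
L_{20} = L_{19} + L_{18} = 9349 + 5778 = 15127
L_{21} = L_{20} + L_{19} = 15127 + 9349 = 24476
L_{22} = L_{21} + L_{20} = 24476 + 15127 = 39603
L_{23} = L_{22} + L_{21} = 39603 + 24476 = 64079

64079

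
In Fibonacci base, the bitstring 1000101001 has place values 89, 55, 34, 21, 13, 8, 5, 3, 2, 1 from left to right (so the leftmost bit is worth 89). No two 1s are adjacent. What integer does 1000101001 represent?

108

Summing the place values of the 1 bits: 89 + 13 + 5 + 1 = 108.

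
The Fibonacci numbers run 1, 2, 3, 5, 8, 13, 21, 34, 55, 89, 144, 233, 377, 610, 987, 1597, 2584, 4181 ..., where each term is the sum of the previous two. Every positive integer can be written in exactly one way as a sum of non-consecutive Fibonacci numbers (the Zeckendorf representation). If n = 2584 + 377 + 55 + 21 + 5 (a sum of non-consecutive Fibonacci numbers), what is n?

2584 + 377 + 55 + 21 + 5 = 3042.

3042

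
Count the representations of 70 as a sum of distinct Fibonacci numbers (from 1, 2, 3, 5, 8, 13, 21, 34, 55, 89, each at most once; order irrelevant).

4

Each representation comes from the Zeckendorf form by replacing some F_k with F_{k−1} + F_{k−2} where possible.
70 = 55+13+2 = 55+8+5+2 = 34+21+13+2 = … (1 more), for 4 in all.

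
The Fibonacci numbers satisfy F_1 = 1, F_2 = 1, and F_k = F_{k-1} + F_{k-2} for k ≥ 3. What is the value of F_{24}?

46368

Iterating the recurrence up to F_{16} = 987 and F_{15} = 610:
F_{17} = F_{16} + F_{15} = 987 + 610 = 1597
F_{18} = F_{17} + F_{16} = 1597 + 987 = 2584
F_{19} = F_{18} + F_{17} = 2584 + 1597 = 4181
F_{20} = F_{19} + F_{18} = 4181 + 2584 = 6765
F_{21} = F_{20} + F_{19} = 6765 + 4181 = 10946
F_{22} = F_{21} + F_{20} = 10946 + 6765 = 17711
F_{23} = F_{22} + F_{21} = 17711 + 10946 = 28657
F_{24} = F_{23} + F_{22} = 28657 + 17711 = 46368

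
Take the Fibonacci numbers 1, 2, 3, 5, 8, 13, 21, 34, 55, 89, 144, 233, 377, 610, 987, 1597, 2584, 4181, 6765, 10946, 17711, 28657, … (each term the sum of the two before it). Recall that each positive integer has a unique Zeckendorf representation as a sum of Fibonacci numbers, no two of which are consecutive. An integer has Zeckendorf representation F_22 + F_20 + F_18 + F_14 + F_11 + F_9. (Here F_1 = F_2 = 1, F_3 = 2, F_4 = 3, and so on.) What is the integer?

F_22 + F_20 + F_18 + F_14 + F_11 + F_9 = 17711 + 6765 + 2584 + 377 + 89 + 34 = 27560.

27560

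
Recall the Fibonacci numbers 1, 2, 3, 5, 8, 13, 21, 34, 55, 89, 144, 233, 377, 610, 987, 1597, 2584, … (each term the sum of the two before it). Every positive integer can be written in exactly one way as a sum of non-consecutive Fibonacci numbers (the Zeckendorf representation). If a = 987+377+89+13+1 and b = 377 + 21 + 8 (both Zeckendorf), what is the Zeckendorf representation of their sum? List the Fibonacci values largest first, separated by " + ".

1597 + 233 + 34 + 8 + 1

The two numbers are 1467 and 406, so their sum is 1873.
take 1597 (≤ 1873); 1873 − 1597 = 276
take 233 (≤ 276); 276 − 233 = 43
take 34 (≤ 43); 43 − 34 = 9
take 8 (≤ 9); 9 − 8 = 1
take 1 (≤ 1); 1 − 1 = 0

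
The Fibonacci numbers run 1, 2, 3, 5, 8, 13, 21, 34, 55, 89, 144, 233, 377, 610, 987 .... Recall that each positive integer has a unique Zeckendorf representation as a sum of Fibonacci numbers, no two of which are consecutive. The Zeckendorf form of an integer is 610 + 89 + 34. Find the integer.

733

610 + 89 + 34 = 733.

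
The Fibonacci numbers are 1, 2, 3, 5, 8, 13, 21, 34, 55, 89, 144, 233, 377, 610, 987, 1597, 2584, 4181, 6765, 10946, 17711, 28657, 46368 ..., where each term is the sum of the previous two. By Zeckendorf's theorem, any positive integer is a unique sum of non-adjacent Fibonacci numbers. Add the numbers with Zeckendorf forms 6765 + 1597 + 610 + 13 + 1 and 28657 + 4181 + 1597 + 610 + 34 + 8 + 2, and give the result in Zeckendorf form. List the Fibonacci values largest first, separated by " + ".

The two numbers are 8986 and 35089, so their sum is 44075.
Greedily peel off the largest Fibonacci term at each step:
take 28657 (≤ 44075); 44075 − 28657 = 15418
take 10946 (≤ 15418); 15418 − 10946 = 4472
take 4181 (≤ 4472); 4472 − 4181 = 291
take 233 (≤ 291); 291 − 233 = 58
take 55 (≤ 58); 58 − 55 = 3
take 3 (≤ 3); 3 − 3 = 0

28657 + 10946 + 4181 + 233 + 55 + 3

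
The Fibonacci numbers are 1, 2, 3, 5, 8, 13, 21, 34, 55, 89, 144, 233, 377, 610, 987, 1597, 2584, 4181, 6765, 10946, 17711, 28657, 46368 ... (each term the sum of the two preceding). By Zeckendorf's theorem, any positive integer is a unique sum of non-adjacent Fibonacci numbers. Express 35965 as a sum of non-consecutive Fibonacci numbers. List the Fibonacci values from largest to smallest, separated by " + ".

subtract 28657 from 35965: 7308 remains
subtract 6765 from 7308: 543 remains
subtract 377 from 543: 166 remains
subtract 144 from 166: 22 remains
subtract 21 from 22: 1 remains
subtract 1 from 1: 0 remains
So 35965 = 28657 + 6765 + 377 + 144 + 21 + 1, with no two terms consecutive in the sequence.

28657 + 6765 + 377 + 144 + 21 + 1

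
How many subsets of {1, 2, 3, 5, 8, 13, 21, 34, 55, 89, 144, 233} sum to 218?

218 = 144+55+13+5+1 = 144+55+13+3+2+1 = 144+34+21+13+5+1 = 144+55+8+5+3+2+1 = … (5 more), for 9 in all.

9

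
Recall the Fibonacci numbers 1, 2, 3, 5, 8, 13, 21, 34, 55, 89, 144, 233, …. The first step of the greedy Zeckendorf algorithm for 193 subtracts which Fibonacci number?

144

144 ≤ 193 < 233, so the largest Fibonacci number not exceeding 193 is 144.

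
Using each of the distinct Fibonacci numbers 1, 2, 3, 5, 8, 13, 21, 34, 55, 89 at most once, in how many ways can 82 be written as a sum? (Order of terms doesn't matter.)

6

82 = 55+21+5+1 = 55+21+3+2+1 = 55+13+8+5+1 = … (3 more), for 6 in all.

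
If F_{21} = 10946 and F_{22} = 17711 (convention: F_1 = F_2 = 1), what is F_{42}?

267914296

By the doubling identity F_{2k} = F_k(2F_{k+1} − F_k): F_{42} = 10946·(2·17711 − 10946) = 10946·24476 = 267914296.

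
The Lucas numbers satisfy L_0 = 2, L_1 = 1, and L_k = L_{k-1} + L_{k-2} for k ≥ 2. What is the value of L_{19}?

Iterating the recurrence up to L_{13} = 521 and L_{12} = 322:
L_{14} = L_{13} + L_{12} = 521 + 322 = 843
L_{15} = L_{14} + L_{13} = 843 + 521 = 1364
L_{16} = L_{15} + L_{14} = 1364 + 843 = 2207
L_{17} = L_{16} + L_{15} = 2207 + 1364 = 3571
L_{18} = L_{17} + L_{16} = 3571 + 2207 = 5778
L_{19} = L_{18} + L_{17} = 5778 + 3571 = 9349

9349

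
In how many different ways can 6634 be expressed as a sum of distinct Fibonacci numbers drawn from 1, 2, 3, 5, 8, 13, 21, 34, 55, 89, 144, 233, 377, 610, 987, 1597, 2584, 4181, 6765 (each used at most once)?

35

Each representation comes from the Zeckendorf form by replacing some F_k with F_{k−1} + F_{k−2} where possible.
6634 = 4181+1597+610+233+13 = 4181+1597+610+233+8+5 = 4181+1597+610+144+89+13 = 4181+1597+610+233+8+3+2 = … (31 more), for 35 in all.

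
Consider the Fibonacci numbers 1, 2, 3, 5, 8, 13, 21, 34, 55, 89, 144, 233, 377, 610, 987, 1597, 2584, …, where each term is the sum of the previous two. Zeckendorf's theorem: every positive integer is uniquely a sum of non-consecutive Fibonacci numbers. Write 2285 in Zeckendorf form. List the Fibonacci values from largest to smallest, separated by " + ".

largest Fibonacci ≤ 2285 is 1597; 2285 − 1597 = 688
largest Fibonacci ≤ 688 is 610; 688 − 610 = 78
largest Fibonacci ≤ 78 is 55; 78 − 55 = 23
largest Fibonacci ≤ 23 is 21; 23 − 21 = 2
largest Fibonacci ≤ 2 is 2; 2 − 2 = 0
So 2285 = 1597 + 610 + 55 + 21 + 2, with no two terms consecutive in the sequence.

1597 + 610 + 55 + 21 + 2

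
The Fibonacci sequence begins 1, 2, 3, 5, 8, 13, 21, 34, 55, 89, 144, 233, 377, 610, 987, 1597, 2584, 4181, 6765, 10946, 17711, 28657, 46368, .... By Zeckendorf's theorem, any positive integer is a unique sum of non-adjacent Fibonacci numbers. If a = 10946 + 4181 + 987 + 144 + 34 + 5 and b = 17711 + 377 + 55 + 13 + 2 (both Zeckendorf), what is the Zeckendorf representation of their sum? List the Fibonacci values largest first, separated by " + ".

28657 + 4181 + 1597 + 13 + 5 + 2

The two numbers are 16297 and 18158, so their sum is 34455.
34455: greatest Fibonacci not exceeding it is 28657, leaving 5798
5798: greatest Fibonacci not exceeding it is 4181, leaving 1617
1617: greatest Fibonacci not exceeding it is 1597, leaving 20
20: greatest Fibonacci not exceeding it is 13, leaving 7
7: greatest Fibonacci not exceeding it is 5, leaving 2
2: greatest Fibonacci not exceeding it is 2, leaving 0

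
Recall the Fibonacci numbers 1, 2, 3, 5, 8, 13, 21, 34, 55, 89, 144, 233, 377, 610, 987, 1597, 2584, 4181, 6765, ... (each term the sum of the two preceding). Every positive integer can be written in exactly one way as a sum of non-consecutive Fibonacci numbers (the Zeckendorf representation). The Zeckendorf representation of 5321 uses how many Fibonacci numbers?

Greedily peel off the largest Fibonacci term at each step:
largest Fibonacci ≤ 5321 is 4181; 5321 − 4181 = 1140
largest Fibonacci ≤ 1140 is 987; 1140 − 987 = 153
largest Fibonacci ≤ 153 is 144; 153 − 144 = 9
largest Fibonacci ≤ 9 is 8; 9 − 8 = 1
largest Fibonacci ≤ 1 is 1; 1 − 1 = 0
5321 = 4181 + 987 + 144 + 8 + 1, which has 5 terms.

5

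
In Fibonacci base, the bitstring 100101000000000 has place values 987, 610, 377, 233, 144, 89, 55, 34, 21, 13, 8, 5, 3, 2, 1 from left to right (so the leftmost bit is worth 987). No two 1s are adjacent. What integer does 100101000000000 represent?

Summing the place values of the 1 bits: 987 + 233 + 89 = 1309.

1309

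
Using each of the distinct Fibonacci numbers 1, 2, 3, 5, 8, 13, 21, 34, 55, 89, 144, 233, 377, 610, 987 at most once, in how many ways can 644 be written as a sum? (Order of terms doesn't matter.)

15

Starting from the Zeckendorf form and repeatedly splitting a term F_k into F_{k−1} + F_{k−2} (when neither is already used) reaches every representation.
644 = 610+34 = 610+21+13 = 377+233+34 = 610+21+8+5 = 377+233+21+13 = … (10 more), for 15 in all.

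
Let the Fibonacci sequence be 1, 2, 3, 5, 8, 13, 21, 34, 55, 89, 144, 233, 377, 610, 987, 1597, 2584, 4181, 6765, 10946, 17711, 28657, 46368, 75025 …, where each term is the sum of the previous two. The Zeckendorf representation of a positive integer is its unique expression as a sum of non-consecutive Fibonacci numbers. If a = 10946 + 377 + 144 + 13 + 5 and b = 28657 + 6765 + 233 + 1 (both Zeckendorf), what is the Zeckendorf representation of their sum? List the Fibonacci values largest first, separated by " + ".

The two numbers are 11485 and 35656, so their sum is 47141.
Repeatedly subtract the largest Fibonacci number that fits:
subtract 46368 from 47141: 773 remains
subtract 610 from 773: 163 remains
subtract 144 from 163: 19 remains
subtract 13 from 19: 6 remains
subtract 5 from 6: 1 remains
subtract 1 from 1: 0 remains

46368 + 610 + 144 + 13 + 5 + 1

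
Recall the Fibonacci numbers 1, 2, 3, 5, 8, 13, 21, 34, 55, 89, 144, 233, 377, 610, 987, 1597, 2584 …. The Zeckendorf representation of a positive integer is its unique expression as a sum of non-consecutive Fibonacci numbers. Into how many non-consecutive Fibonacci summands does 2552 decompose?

Greedy algorithm:
2552: greatest Fibonacci not exceeding it is 1597, leaving 955
955: greatest Fibonacci not exceeding it is 610, leaving 345
345: greatest Fibonacci not exceeding it is 233, leaving 112
112: greatest Fibonacci not exceeding it is 89, leaving 23
23: greatest Fibonacci not exceeding it is 21, leaving 2
2: greatest Fibonacci not exceeding it is 2, leaving 0
2552 = 1597 + 610 + 233 + 89 + 21 + 2, which has 6 terms.

6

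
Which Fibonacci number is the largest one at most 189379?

121393

121393 ≤ 189379 < 196418, so the largest Fibonacci number not exceeding 189379 is 121393.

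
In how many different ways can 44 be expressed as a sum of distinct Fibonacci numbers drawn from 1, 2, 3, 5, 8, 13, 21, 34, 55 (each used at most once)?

44 = 34+8+2 = 34+5+3+2 = 21+13+8+2 = 21+13+5+3+2 — 4 representations.

4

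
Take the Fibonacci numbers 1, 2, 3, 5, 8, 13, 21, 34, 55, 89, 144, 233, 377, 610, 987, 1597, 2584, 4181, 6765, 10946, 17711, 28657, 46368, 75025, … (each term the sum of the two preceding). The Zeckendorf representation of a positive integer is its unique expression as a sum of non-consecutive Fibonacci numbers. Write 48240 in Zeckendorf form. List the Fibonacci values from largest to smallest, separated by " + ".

46368 + 1597 + 233 + 34 + 8

Greedily peel off the largest Fibonacci term at each step:
subtract 46368 from 48240: 1872 remains
subtract 1597 from 1872: 275 remains
subtract 233 from 275: 42 remains
subtract 34 from 42: 8 remains
subtract 8 from 8: 0 remains
So 48240 = 46368 + 1597 + 233 + 34 + 8, with no two terms consecutive in the sequence.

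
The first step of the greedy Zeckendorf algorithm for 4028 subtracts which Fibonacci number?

2584

2584 ≤ 4028 < 4181, so the largest Fibonacci number not exceeding 4028 is 2584.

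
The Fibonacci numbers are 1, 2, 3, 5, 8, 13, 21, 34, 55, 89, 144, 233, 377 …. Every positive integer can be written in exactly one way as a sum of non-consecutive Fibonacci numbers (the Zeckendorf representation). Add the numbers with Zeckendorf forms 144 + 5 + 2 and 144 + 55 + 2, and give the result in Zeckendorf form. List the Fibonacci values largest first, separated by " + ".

The two numbers are 151 and 201, so their sum is 352.
Repeatedly subtract the largest Fibonacci number that fits:
subtract 233 from 352: 119 remains
subtract 89 from 119: 30 remains
subtract 21 from 30: 9 remains
subtract 8 from 9: 1 remains
subtract 1 from 1: 0 remains

233 + 89 + 21 + 8 + 1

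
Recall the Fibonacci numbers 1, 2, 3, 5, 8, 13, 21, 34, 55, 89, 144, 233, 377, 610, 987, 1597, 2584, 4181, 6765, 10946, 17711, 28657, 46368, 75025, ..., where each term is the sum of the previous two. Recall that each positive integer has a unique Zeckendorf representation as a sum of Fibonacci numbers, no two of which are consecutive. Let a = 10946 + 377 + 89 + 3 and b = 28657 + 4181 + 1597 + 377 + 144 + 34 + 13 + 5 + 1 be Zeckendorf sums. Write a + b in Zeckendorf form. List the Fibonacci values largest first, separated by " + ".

The two numbers are 11415 and 35009, so their sum is 46424.
Greedy algorithm:
subtract 46368 from 46424: 56 remains
subtract 55 from 56: 1 remains
subtract 1 from 1: 0 remains

46368 + 55 + 1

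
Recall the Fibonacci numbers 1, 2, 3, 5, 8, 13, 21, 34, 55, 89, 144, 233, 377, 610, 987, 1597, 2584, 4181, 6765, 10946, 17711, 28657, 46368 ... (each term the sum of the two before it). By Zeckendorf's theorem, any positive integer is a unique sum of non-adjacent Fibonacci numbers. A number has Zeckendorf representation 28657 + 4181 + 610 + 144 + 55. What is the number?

28657 + 4181 + 610 + 144 + 55 = 33647.

33647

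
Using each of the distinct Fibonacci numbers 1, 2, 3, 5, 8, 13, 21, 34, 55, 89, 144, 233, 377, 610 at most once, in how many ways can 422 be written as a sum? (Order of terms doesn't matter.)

422 = 377+34+8+3 = 377+34+8+2+1 = 377+21+13+8+3 = 233+144+34+8+3 = … (14 more), for 18 in all.

18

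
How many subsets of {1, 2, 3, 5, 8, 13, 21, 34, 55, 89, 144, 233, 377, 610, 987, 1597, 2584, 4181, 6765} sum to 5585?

5585 = 4181+987+377+34+5+1 = 4181+987+377+34+3+2+1 = 4181+987+377+21+13+5+1 = 4181+987+233+144+34+5+1 = … (46 more), for 50 in all.

50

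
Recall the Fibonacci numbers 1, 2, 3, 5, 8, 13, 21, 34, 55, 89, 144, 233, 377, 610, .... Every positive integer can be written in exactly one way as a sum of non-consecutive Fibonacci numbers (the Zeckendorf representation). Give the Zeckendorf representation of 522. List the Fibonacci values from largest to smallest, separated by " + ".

377 + 144 + 1

522 − 377 = 145
145 − 144 = 1
1 − 1 = 0
So 522 = 377 + 144 + 1, with no two terms consecutive in the sequence.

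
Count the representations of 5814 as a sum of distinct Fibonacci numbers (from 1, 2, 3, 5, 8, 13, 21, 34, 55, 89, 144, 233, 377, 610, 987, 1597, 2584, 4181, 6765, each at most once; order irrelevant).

25

Starting from the Zeckendorf form and repeatedly splitting a term F_k into F_{k−1} + F_{k−2} (when neither is already used) reaches every representation.
5814 = 4181+1597+34+2 = 4181+1597+21+13+2 = 4181+987+610+34+2 = … (22 more), for 25 in all.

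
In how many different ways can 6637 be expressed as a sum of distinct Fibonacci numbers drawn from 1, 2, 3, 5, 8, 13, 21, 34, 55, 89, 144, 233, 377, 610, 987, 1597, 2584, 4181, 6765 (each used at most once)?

Starting from the Zeckendorf form and repeatedly splitting a term F_k into F_{k−1} + F_{k−2} (when neither is already used) reaches every representation.
6637 = 4181+1597+610+233+13+3 = 4181+1597+610+233+13+2+1 = 4181+1597+610+233+8+5+3 = 4181+1597+610+144+89+13+3 = 4181+1597+610+233+8+5+2+1 = … (39 more), for 44 in all.

44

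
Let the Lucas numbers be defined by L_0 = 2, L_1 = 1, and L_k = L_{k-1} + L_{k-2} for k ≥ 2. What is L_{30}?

Iterating the recurrence up to L_{23} = 64079 and L_{22} = 39603:
L_{24} = L_{23} + L_{22} = 64079 + 39603 = 103682
L_{25} = L_{24} + L_{23} = 103682 + 64079 = 167761
L_{26} = L_{25} + L_{24} = 167761 + 103682 = 271443
L_{27} = L_{26} + L_{25} = 271443 + 167761 = 439204
L_{28} = L_{27} + L_{26} = 439204 + 271443 = 710647
L_{29} = L_{28} + L_{27} = 710647 + 439204 = 1149851
L_{30} = L_{29} + L_{28} = 1149851 + 710647 = 1860498

1860498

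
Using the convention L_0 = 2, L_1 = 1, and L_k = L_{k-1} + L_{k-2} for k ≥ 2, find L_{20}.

Iterating the recurrence up to L_{13} = 521 and L_{12} = 322:
L_{14} = L_{13} + L_{12} = 521 + 322 = 843
L_{15} = L_{14} + L_{13} = 843 + 521 = 1364
L_{16} = L_{15} + L_{14} = 1364 + 843 = 2207
L_{17} = L_{16} + L_{15} = 2207 + 1364 = 3571
L_{18} = L_{17} + L_{16} = 3571 + 2207 = 5778
L_{19} = L_{18} + L_{17} = 5778 + 3571 = 9349
L_{20} = L_{19} + L_{18} = 9349 + 5778 = 15127

15127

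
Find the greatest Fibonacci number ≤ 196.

144

144 ≤ 196 < 233, so the largest Fibonacci number not exceeding 196 is 144.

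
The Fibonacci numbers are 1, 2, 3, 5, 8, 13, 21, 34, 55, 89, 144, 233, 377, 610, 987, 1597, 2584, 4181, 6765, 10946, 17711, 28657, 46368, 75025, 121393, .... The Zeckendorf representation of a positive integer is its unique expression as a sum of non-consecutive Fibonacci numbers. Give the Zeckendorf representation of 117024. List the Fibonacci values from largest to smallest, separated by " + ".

75025 + 28657 + 10946 + 1597 + 610 + 144 + 34 + 8 + 3

subtract 75025 from 117024: 41999 remains
subtract 28657 from 41999: 13342 remains
subtract 10946 from 13342: 2396 remains
subtract 1597 from 2396: 799 remains
subtract 610 from 799: 189 remains
subtract 144 from 189: 45 remains
subtract 34 from 45: 11 remains
subtract 8 from 11: 3 remains
subtract 3 from 3: 0 remains
So 117024 = 75025 + 28657 + 10946 + 1597 + 610 + 144 + 34 + 8 + 3, with no two terms consecutive in the sequence.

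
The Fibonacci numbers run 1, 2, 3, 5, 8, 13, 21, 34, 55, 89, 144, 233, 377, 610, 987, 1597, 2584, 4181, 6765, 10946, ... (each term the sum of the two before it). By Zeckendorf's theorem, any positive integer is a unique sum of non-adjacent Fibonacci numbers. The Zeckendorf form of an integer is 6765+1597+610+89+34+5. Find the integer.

9100

6765+1597+610+89+34+5 = 9100.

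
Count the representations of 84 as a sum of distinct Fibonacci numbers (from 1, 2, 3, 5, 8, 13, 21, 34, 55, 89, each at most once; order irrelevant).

7

84 = 55+21+8 = 55+21+5+3 = 55+21+5+2+1 = 55+13+8+5+3 = … (3 more), for 7 in all.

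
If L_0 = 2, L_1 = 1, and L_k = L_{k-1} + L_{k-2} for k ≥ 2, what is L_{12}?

Iterating the recurrence up to L_{8} = 47 and L_{7} = 29:
L_{9} = L_{8} + L_{7} = 47 + 29 = 76
L_{10} = L_{9} + L_{8} = 76 + 47 = 123
L_{11} = L_{10} + L_{9} = 123 + 76 = 199
L_{12} = L_{11} + L_{10} = 199 + 123 = 322

322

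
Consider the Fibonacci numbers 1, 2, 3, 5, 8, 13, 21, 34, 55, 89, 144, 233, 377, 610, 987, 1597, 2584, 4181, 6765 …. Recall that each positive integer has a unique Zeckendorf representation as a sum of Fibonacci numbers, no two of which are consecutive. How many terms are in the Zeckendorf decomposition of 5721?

7

Greedy algorithm:
5721: greatest Fibonacci not exceeding it is 4181, leaving 1540
1540: greatest Fibonacci not exceeding it is 987, leaving 553
553: greatest Fibonacci not exceeding it is 377, leaving 176
176: greatest Fibonacci not exceeding it is 144, leaving 32
32: greatest Fibonacci not exceeding it is 21, leaving 11
11: greatest Fibonacci not exceeding it is 8, leaving 3
3: greatest Fibonacci not exceeding it is 3, leaving 0
5721 = 4181 + 987 + 377 + 144 + 21 + 8 + 3, which has 7 terms.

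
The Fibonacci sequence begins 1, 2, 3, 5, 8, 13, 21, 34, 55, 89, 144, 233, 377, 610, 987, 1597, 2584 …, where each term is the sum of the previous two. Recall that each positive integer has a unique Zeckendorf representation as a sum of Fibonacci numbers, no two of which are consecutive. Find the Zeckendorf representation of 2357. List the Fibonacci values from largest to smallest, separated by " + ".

1597 + 610 + 144 + 5 + 1

subtract 1597 from 2357: 760 remains
subtract 610 from 760: 150 remains
subtract 144 from 150: 6 remains
subtract 5 from 6: 1 remains
subtract 1 from 1: 0 remains
So 2357 = 1597 + 610 + 144 + 5 + 1, with no two terms consecutive in the sequence.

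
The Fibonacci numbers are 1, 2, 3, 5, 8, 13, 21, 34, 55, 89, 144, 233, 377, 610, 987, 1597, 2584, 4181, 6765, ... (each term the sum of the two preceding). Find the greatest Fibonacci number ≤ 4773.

4181 ≤ 4773 < 6765, so the largest Fibonacci number not exceeding 4773 is 4181.

4181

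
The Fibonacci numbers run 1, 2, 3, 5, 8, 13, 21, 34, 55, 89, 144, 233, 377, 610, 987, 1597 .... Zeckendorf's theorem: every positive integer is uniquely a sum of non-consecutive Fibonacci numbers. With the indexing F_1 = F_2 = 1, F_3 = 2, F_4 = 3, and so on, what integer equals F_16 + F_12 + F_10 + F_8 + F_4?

1210

F_16 + F_12 + F_10 + F_8 + F_4 = 987 + 144 + 55 + 21 + 3 = 1210.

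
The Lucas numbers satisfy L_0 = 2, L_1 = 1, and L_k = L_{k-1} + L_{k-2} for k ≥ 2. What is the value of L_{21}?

24476

Iterating the recurrence up to L_{13} = 521 and L_{12} = 322:
L_{14} = L_{13} + L_{12} = 521 + 322 = 843
L_{15} = L_{14} + L_{13} = 843 + 521 = 1364
L_{16} = L_{15} + L_{14} = 1364 + 843 = 2207
L_{17} = L_{16} + L_{15} = 2207 + 1364 = 3571
L_{18} = L_{17} + L_{16} = 3571 + 2207 = 5778
L_{19} = L_{18} + L_{17} = 5778 + 3571 = 9349
L_{20} = L_{19} + L_{18} = 9349 + 5778 = 15127
L_{21} = L_{20} + L_{19} = 15127 + 9349 = 24476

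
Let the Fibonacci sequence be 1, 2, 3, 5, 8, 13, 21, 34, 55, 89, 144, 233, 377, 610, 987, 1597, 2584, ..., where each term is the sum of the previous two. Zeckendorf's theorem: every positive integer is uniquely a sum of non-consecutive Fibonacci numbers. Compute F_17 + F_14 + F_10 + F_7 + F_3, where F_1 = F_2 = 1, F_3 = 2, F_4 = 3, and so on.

2044

F_17 + F_14 + F_10 + F_7 + F_3 = 1597 + 377 + 55 + 13 + 2 = 2044.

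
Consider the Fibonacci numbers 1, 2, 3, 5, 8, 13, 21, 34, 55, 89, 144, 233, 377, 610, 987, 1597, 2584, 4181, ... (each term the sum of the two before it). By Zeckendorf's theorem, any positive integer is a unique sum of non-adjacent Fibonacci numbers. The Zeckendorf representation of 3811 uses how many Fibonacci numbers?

Greedy algorithm:
2584 ≤ 3811 < 4181, so take 2584; remainder 1227
987 ≤ 1227 < 1597, so take 987; remainder 240
233 ≤ 240 < 377, so take 233; remainder 7
5 ≤ 7 < 8, so take 5; remainder 2
2 ≤ 2 < 3, so take 2; remainder 0
3811 = 2584 + 987 + 233 + 5 + 2, which has 5 terms.

5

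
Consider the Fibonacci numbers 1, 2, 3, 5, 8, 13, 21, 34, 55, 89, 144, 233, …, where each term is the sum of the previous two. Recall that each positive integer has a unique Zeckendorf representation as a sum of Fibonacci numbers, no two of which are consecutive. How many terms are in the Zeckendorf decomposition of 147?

144 ≤ 147 < 233, so take 144; remainder 3
3 ≤ 3 < 5, so take 3; remainder 0
147 = 144 + 3, which has 2 terms.

2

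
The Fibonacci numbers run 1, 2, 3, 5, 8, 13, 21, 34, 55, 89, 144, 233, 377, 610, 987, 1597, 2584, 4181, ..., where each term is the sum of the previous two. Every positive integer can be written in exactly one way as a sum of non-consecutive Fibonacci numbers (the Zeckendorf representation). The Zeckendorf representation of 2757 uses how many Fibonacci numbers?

4

take 2584 (≤ 2757); 2757 − 2584 = 173
take 144 (≤ 173); 173 − 144 = 29
take 21 (≤ 29); 29 − 21 = 8
take 8 (≤ 8); 8 − 8 = 0
2757 = 2584 + 144 + 21 + 8, which has 4 terms.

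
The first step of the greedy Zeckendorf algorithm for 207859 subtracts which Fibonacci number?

196418

196418 ≤ 207859 < 317811, so the largest Fibonacci number not exceeding 207859 is 196418.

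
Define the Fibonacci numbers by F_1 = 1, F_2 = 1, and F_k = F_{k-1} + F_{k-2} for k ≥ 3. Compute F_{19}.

Iterating the recurrence up to F_{11} = 89 and F_{10} = 55:
F_{12} = F_{11} + F_{10} = 89 + 55 = 144
F_{13} = F_{12} + F_{11} = 144 + 89 = 233
F_{14} = F_{13} + F_{12} = 233 + 144 = 377
F_{15} = F_{14} + F_{13} = 377 + 233 = 610
F_{16} = F_{15} + F_{14} = 610 + 377 = 987
F_{17} = F_{16} + F_{15} = 987 + 610 = 1597
F_{18} = F_{17} + F_{16} = 1597 + 987 = 2584
F_{19} = F_{18} + F_{17} = 2584 + 1597 = 4181

4181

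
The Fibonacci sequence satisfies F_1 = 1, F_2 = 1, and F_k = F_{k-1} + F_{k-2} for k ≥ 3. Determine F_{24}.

Iterating the recurrence up to F_{19} = 4181 and F_{18} = 2584:
F_{20} = F_{19} + F_{18} = 4181 + 2584 = 6765
F_{21} = F_{20} + F_{19} = 6765 + 4181 = 10946
F_{22} = F_{21} + F_{20} = 10946 + 6765 = 17711
F_{23} = F_{22} + F_{21} = 17711 + 10946 = 28657
F_{24} = F_{23} + F_{22} = 28657 + 17711 = 46368

46368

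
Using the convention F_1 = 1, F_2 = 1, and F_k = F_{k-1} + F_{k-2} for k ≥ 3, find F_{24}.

Iterating the recurrence up to F_{19} = 4181 and F_{18} = 2584:
F_{20} = F_{19} + F_{18} = 4181 + 2584 = 6765
F_{21} = F_{20} + F_{19} = 6765 + 4181 = 10946
F_{22} = F_{21} + F_{20} = 10946 + 6765 = 17711
F_{23} = F_{22} + F_{21} = 17711 + 10946 = 28657
F_{24} = F_{23} + F_{22} = 28657 + 17711 = 46368

46368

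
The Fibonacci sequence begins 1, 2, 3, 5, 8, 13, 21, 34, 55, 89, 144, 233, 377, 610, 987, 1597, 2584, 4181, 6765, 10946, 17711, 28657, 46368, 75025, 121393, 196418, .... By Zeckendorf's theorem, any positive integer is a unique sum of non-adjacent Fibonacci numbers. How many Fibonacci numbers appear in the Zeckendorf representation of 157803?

5

Repeatedly subtract the largest Fibonacci number that fits:
largest Fibonacci ≤ 157803 is 121393; 157803 − 121393 = 36410
largest Fibonacci ≤ 36410 is 28657; 36410 − 28657 = 7753
largest Fibonacci ≤ 7753 is 6765; 7753 − 6765 = 988
largest Fibonacci ≤ 988 is 987; 988 − 987 = 1
largest Fibonacci ≤ 1 is 1; 1 − 1 = 0
157803 = 121393 + 28657 + 6765 + 987 + 1, which has 5 terms.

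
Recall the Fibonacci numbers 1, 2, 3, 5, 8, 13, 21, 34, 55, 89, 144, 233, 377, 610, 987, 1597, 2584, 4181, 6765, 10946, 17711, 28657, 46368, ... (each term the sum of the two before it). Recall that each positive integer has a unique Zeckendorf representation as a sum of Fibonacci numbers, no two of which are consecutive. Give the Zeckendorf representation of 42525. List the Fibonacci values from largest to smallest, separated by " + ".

28657 ≤ 42525 < 46368, so take 28657; remainder 13868
10946 ≤ 13868 < 17711, so take 10946; remainder 2922
2584 ≤ 2922 < 4181, so take 2584; remainder 338
233 ≤ 338 < 377, so take 233; remainder 105
89 ≤ 105 < 144, so take 89; remainder 16
13 ≤ 16 < 21, so take 13; remainder 3
3 ≤ 3 < 5, so take 3; remainder 0
So 42525 = 28657 + 10946 + 2584 + 233 + 89 + 13 + 3, with no two terms consecutive in the sequence.

28657 + 10946 + 2584 + 233 + 89 + 13 + 3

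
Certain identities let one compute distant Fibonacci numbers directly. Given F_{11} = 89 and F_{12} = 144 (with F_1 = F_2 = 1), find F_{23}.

By F_{2k+1} = F_k² + F_{k+1}²: F_{23} = 89² + 144² = 7921 + 20736 = 28657.

28657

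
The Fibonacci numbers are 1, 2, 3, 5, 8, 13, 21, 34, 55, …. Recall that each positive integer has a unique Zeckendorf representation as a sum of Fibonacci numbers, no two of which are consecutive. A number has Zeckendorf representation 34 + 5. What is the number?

34 + 5 = 39.

39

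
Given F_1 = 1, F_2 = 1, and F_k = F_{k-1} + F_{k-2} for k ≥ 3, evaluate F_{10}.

Iterating the recurrence up to F_{4} = 3 and F_{3} = 2:
F_{5} = F_{4} + F_{3} = 3 + 2 = 5
F_{6} = F_{5} + F_{4} = 5 + 3 = 8
F_{7} = F_{6} + F_{5} = 8 + 5 = 13
F_{8} = F_{7} + F_{6} = 13 + 8 = 21
F_{9} = F_{8} + F_{7} = 21 + 13 = 34
F_{10} = F_{9} + F_{8} = 34 + 21 = 55

55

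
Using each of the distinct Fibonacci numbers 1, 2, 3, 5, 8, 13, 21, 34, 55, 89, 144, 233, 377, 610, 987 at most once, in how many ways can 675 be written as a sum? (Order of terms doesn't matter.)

15

Starting from the Zeckendorf form and repeatedly splitting a term F_k into F_{k−1} + F_{k−2} (when neither is already used) reaches every representation.
675 = 610+55+8+2 = 610+55+5+3+2 = 610+34+21+8+2 = 377+233+55+8+2 = … (11 more), for 15 in all.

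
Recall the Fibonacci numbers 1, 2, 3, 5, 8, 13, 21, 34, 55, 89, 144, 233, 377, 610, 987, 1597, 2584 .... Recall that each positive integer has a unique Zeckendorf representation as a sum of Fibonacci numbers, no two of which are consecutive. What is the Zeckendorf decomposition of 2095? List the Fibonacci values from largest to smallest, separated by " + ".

subtract 1597 from 2095: 498 remains
subtract 377 from 498: 121 remains
subtract 89 from 121: 32 remains
subtract 21 from 32: 11 remains
subtract 8 from 11: 3 remains
subtract 3 from 3: 0 remains
So 2095 = 1597 + 377 + 89 + 21 + 8 + 3, with no two terms consecutive in the sequence.

1597 + 377 + 89 + 21 + 8 + 3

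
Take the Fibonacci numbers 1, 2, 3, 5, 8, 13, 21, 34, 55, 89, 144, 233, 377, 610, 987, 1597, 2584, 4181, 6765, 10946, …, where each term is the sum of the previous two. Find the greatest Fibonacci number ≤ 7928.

6765

6765 ≤ 7928 < 10946, so the largest Fibonacci number not exceeding 7928 is 6765.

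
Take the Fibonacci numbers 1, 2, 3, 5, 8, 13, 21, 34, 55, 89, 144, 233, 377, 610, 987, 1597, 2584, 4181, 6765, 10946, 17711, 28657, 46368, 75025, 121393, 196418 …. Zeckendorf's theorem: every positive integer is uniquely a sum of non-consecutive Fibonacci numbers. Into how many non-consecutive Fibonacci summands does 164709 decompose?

subtract 121393 from 164709: 43316 remains
subtract 28657 from 43316: 14659 remains
subtract 10946 from 14659: 3713 remains
subtract 2584 from 3713: 1129 remains
subtract 987 from 1129: 142 remains
subtract 89 from 142: 53 remains
subtract 34 from 53: 19 remains
subtract 13 from 19: 6 remains
subtract 5 from 6: 1 remains
subtract 1 from 1: 0 remains
164709 = 121393 + 28657 + 10946 + 2584 + 987 + 89 + 34 + 13 + 5 + 1, which has 10 terms.

10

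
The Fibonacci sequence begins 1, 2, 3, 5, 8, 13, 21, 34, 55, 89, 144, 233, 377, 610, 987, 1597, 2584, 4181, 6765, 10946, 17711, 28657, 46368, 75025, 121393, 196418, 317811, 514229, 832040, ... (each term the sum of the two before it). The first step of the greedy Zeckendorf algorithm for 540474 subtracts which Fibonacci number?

514229 ≤ 540474 < 832040, so the largest Fibonacci number not exceeding 540474 is 514229.

514229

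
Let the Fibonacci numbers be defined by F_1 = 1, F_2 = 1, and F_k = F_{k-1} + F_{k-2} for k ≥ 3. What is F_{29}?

514229

Iterating the recurrence up to F_{25} = 75025 and F_{24} = 46368:
F_{26} = F_{25} + F_{24} = 75025 + 46368 = 121393
F_{27} = F_{26} + F_{25} = 121393 + 75025 = 196418
F_{28} = F_{27} + F_{26} = 196418 + 121393 = 317811
F_{29} = F_{28} + F_{27} = 317811 + 196418 = 514229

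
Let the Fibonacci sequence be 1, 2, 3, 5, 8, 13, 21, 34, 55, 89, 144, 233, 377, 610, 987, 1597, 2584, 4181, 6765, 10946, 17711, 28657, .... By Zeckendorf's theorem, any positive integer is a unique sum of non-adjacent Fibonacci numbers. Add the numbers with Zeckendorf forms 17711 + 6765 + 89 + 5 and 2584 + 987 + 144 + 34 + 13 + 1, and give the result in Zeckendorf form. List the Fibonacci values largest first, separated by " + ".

The two numbers are 24570 and 3763, so their sum is 28333.
take 17711 (≤ 28333); 28333 − 17711 = 10622
take 6765 (≤ 10622); 10622 − 6765 = 3857
take 2584 (≤ 3857); 3857 − 2584 = 1273
take 987 (≤ 1273); 1273 − 987 = 286
take 233 (≤ 286); 286 − 233 = 53
take 34 (≤ 53); 53 − 34 = 19
take 13 (≤ 19); 19 − 13 = 6
take 5 (≤ 6); 6 − 5 = 1
take 1 (≤ 1); 1 − 1 = 0

17711 + 6765 + 2584 + 987 + 233 + 34 + 13 + 5 + 1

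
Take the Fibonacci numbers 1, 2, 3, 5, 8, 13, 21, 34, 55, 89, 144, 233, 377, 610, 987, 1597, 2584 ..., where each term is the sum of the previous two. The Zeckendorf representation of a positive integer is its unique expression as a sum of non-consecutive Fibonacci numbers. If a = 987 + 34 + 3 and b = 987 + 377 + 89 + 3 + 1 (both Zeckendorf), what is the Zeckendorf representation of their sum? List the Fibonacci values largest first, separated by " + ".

The two numbers are 1024 and 1457, so their sum is 2481.
subtract 1597 from 2481: 884 remains
subtract 610 from 884: 274 remains
subtract 233 from 274: 41 remains
subtract 34 from 41: 7 remains
subtract 5 from 7: 2 remains
subtract 2 from 2: 0 remains

1597 + 610 + 233 + 34 + 5 + 2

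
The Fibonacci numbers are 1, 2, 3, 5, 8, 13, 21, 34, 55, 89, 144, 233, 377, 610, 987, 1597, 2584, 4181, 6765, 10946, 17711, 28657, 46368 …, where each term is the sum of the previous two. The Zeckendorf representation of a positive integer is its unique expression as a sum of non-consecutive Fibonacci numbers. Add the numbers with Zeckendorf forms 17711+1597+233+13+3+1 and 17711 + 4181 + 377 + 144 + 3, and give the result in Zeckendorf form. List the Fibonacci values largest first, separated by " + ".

The two numbers are 19558 and 22416, so their sum is 41974.
Greedy algorithm:
28657 ≤ 41974 < 46368, so take 28657; remainder 13317
10946 ≤ 13317 < 17711, so take 10946; remainder 2371
1597 ≤ 2371 < 2584, so take 1597; remainder 774
610 ≤ 774 < 987, so take 610; remainder 164
144 ≤ 164 < 233, so take 144; remainder 20
13 ≤ 20 < 21, so take 13; remainder 7
5 ≤ 7 < 8, so take 5; remainder 2
2 ≤ 2 < 3, so take 2; remainder 0

28657 + 10946 + 1597 + 610 + 144 + 13 + 5 + 2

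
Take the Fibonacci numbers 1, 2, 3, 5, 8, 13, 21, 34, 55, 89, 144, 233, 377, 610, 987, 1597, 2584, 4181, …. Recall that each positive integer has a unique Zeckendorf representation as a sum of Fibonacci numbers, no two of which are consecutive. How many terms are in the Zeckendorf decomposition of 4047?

6

Repeatedly subtract the largest Fibonacci number that fits:
subtract 2584 from 4047: 1463 remains
subtract 987 from 1463: 476 remains
subtract 377 from 476: 99 remains
subtract 89 from 99: 10 remains
subtract 8 from 10: 2 remains
subtract 2 from 2: 0 remains
4047 = 2584 + 987 + 377 + 89 + 8 + 2, which has 6 terms.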